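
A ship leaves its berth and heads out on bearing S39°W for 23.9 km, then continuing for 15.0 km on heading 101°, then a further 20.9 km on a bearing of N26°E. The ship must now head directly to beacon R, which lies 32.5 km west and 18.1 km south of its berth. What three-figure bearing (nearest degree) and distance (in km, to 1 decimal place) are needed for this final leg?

Leg 1 (S39°W, 23.9 km): east 23.9 sin 219° = -15.04, north 23.9 cos 219° = -18.57
Leg 2 (101°, 15.0 km): east 15.0 sin 101° = 14.72, north 15.0 cos 101° = -2.86
Leg 3 (N26°E, 20.9 km): east 20.9 sin 26° = 9.16, north 20.9 cos 26° = 18.78
Current position: (8.85, -2.65). Target: (-32.5, -18.1). Remaining: Δeast = -41.35, Δnorth = -15.45.
Bearing = atan2(-41.35, -15.45) mod 360° = 249.51°; distance = √((-41.35)² + (-15.45)²) = 44.138 km.

250°, 44.1 km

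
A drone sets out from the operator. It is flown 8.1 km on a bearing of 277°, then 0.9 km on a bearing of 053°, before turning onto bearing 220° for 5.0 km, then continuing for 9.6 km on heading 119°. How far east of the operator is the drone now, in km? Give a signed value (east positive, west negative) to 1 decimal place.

-2.1 km

Leg 1 (277°, 8.1 km): east 8.1 sin 277° = -8.04, north 8.1 cos 277° = 0.99
Leg 2 (053°, 0.9 km): east 0.9 sin 53° = 0.72, north 0.9 cos 53° = 0.54
Leg 3 (220°, 5.0 km): east 5.0 sin 220° = -3.21, north 5.0 cos 220° = -3.83
Leg 4 (119°, 9.6 km): east 9.6 sin 119° = 8.40, north 9.6 cos 119° = -4.65
Net east component: -2.14 km.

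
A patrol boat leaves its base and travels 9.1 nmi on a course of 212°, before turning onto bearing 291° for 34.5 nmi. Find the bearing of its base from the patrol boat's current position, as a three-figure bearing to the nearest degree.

097°

Leg 1 (212°, 9.1 nmi): east 9.1 sin 212° = -4.82, north 9.1 cos 212° = -7.72
Leg 2 (291°, 34.5 nmi): east 34.5 sin 291° = -32.21, north 34.5 cos 291° = 12.36
Net displacement: -37.03 east, 4.65 north. Direction back to start is (37.03, -4.65): bearing = atan2(37.03, -4.65) mod 360° = 97.15° ≈ 097°.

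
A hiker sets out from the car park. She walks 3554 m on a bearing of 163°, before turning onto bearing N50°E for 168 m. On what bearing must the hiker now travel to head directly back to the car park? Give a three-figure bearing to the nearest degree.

Leg 1 (163°, 3554 m): east 3554 sin 163° = 1039.09, north 3554 cos 163° = -3398.71
Leg 2 (N50°E, 168 m): east 168 sin 50° = 128.70, north 168 cos 50° = 107.99
Net displacement: 1167.78 east, -3290.72 north. Direction back to start is (-1167.78, 3290.72): bearing = atan2(-1167.78, 3290.72) mod 360° = 340.46° ≈ 340°.

340°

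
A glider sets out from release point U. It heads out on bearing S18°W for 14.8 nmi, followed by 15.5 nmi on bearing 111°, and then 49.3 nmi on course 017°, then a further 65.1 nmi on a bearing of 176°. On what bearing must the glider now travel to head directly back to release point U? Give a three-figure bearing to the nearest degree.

322°

Leg 1 (S18°W, 14.8 nmi): east 14.8 sin 198° = -4.57, north 14.8 cos 198° = -14.08
Leg 2 (111°, 15.5 nmi): east 15.5 sin 111° = 14.47, north 15.5 cos 111° = -5.55
Leg 3 (017°, 49.3 nmi): east 49.3 sin 17° = 14.41, north 49.3 cos 17° = 47.15
Leg 4 (176°, 65.1 nmi): east 65.1 sin 176° = 4.54, north 65.1 cos 176° = -64.94
Net displacement: 28.85 east, -37.43 north. Direction back to start is (-28.85, 37.43): bearing = atan2(-28.85, 37.43) mod 360° = 322.37° ≈ 322°.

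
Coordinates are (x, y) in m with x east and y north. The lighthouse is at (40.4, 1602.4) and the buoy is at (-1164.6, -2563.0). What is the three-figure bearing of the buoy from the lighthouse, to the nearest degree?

Δeast = -1164.6 − 40.4 = -1205.00; Δnorth = -2563.0 − 1602.4 = -4165.40.
Bearing = atan2(Δeast, Δnorth) mod 360° = 196.13° ≈ 196°.

196°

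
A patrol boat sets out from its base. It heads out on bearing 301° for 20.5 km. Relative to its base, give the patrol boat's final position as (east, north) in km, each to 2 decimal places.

(-17.57, 10.56)

Leg 1 (301°, 20.5 km): east 20.5 sin 301° = -17.57, north 20.5 cos 301° = 10.56
Summing: -17.57 km east, 10.56 km north → (-17.57, 10.56).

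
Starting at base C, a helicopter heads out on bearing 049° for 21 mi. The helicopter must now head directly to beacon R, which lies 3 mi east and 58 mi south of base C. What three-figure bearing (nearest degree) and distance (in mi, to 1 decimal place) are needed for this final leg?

Leg 1 (049°, 21 mi): east 21 sin 49° = 15.85, north 21 cos 49° = 13.78
Current position: (15.85, 13.78). Target: (3, -58). Remaining: Δeast = -12.85, Δnorth = -71.78.
Bearing = atan2(-12.85, -71.78) mod 360° = 190.15°; distance = √((-12.85)² + (-71.78)²) = 72.918 mi.

190°, 72.9 mi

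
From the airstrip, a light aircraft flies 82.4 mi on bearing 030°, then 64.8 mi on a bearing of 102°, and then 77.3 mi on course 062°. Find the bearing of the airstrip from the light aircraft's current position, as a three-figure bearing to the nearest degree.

Leg 1 (030°, 82.4 mi): east 82.4 sin 30° = 41.20, north 82.4 cos 30° = 71.36
Leg 2 (102°, 64.8 mi): east 64.8 sin 102° = 63.38, north 64.8 cos 102° = -13.47
Leg 3 (062°, 77.3 mi): east 77.3 sin 62° = 68.25, north 77.3 cos 62° = 36.29
Net displacement: 172.84 east, 94.18 north. Direction back to start is (-172.84, -94.18): bearing = atan2(-172.84, -94.18) mod 360° = 241.41° ≈ 241°.

241°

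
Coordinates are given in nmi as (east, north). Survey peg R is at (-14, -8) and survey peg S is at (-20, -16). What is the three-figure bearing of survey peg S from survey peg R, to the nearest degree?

217°

Δeast = -20 − -14 = -6.00; Δnorth = -16 − -8 = -8.00.
Bearing = atan2(Δeast, Δnorth) mod 360° = 216.87° ≈ 217°.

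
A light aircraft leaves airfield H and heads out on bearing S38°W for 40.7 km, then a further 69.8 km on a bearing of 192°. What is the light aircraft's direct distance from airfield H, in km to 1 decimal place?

Leg 1 (S38°W, 40.7 km): east 40.7 sin 218° = -25.06, north 40.7 cos 218° = -32.07
Leg 2 (192°, 69.8 km): east 69.8 sin 192° = -14.51, north 69.8 cos 192° = -68.27
Net: -39.57 east, -100.35 north. Distance = √((-39.57)² + (-100.35)²) = 107.867 km.

107.9 km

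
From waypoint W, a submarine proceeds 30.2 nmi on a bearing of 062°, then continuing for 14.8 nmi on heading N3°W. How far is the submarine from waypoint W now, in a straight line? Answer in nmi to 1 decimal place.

Leg 1 (062°, 30.2 nmi): east 30.2 sin 62° = 26.67, north 30.2 cos 62° = 14.18
Leg 2 (N3°W, 14.8 nmi): east 14.8 sin 357° = -0.77, north 14.8 cos 357° = 14.78
Net: 25.89 east, 28.96 north. Distance = √((25.89)² + (28.96)²) = 38.844 nmi.

38.8 nmi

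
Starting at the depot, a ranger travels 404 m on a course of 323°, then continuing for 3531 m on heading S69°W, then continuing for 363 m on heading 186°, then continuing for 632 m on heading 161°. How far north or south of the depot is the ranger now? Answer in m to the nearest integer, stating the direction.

Leg 1 (323°, 404 m): east 404 sin 323° = -243.13, north 404 cos 323° = 322.65
Leg 2 (S69°W, 3531 m): east 3531 sin 249° = -3296.47, north 3531 cos 249° = -1265.40
Leg 3 (186°, 363 m): east 363 sin 186° = -37.94, north 363 cos 186° = -361.01
Leg 4 (161°, 632 m): east 632 sin 161° = 205.76, north 632 cos 161° = -597.57
Net north component: -1901.33 m.

1901 m south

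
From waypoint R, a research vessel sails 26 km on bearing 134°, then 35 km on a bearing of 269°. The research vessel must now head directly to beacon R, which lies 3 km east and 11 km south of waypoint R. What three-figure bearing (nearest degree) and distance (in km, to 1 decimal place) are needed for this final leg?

068°, 20.8 km

Leg 1 (134°, 26 km): east 26 sin 134° = 18.70, north 26 cos 134° = -18.06
Leg 2 (269°, 35 km): east 35 sin 269° = -34.99, north 35 cos 269° = -0.61
Current position: (-16.29, -18.67). Target: (3, -11). Remaining: Δeast = 19.29, Δnorth = 7.67.
Bearing = atan2(19.29, 7.67) mod 360° = 68.31°; distance = √((19.29)² + (7.67)²) = 20.761 km.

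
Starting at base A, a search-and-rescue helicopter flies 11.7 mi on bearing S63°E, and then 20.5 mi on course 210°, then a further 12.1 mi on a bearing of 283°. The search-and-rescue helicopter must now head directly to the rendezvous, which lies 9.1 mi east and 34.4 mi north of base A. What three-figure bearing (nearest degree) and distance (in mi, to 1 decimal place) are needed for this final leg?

021°, 58.5 mi

Leg 1 (S63°E, 11.7 mi): east 11.7 sin 117° = 10.42, north 11.7 cos 117° = -5.31
Leg 2 (210°, 20.5 mi): east 20.5 sin 210° = -10.25, north 20.5 cos 210° = -17.75
Leg 3 (283°, 12.1 mi): east 12.1 sin 283° = -11.79, north 12.1 cos 283° = 2.72
Current position: (-11.62, -20.34). Target: (9.1, 34.4). Remaining: Δeast = 20.72, Δnorth = 54.74.
Bearing = atan2(20.72, 54.74) mod 360° = 20.73°; distance = √((20.72)² + (54.74)²) = 58.532 mi.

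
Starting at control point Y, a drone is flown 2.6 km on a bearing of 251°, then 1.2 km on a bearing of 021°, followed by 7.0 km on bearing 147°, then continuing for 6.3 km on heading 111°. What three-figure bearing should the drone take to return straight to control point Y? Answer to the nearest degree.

Leg 1 (251°, 2.6 km): east 2.6 sin 251° = -2.46, north 2.6 cos 251° = -0.85
Leg 2 (021°, 1.2 km): east 1.2 sin 21° = 0.43, north 1.2 cos 21° = 1.12
Leg 3 (147°, 7.0 km): east 7.0 sin 147° = 3.81, north 7.0 cos 147° = -5.87
Leg 4 (111°, 6.3 km): east 6.3 sin 111° = 5.88, north 6.3 cos 111° = -2.26
Net displacement: 7.67 east, -7.85 north. Direction back to start is (-7.67, 7.85): bearing = atan2(-7.67, 7.85) mod 360° = 315.70° ≈ 316°.

316°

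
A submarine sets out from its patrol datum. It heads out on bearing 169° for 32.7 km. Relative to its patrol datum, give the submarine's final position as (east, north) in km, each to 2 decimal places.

(6.24, -32.10)

Leg 1 (169°, 32.7 km): east 32.7 sin 169° = 6.24, north 32.7 cos 169° = -32.10
Summing: 6.24 km east, -32.10 km north → (6.24, -32.10).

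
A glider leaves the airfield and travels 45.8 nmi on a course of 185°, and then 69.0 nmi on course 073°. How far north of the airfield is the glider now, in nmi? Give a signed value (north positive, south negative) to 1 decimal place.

-25.5 nmi

Leg 1 (185°, 45.8 nmi): east 45.8 sin 185° = -3.99, north 45.8 cos 185° = -45.63
Leg 2 (073°, 69.0 nmi): east 69.0 sin 73° = 65.99, north 69.0 cos 73° = 20.17
Net north component: -25.45 nmi.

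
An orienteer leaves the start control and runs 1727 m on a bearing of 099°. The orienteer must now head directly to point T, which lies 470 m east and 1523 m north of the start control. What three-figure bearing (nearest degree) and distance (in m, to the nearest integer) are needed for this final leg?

325°, 2178 m

Leg 1 (099°, 1727 m): east 1727 sin 99° = 1705.74, north 1727 cos 99° = -270.16
Current position: (1705.74, -270.16). Target: (470, 1523). Remaining: Δeast = -1235.74, Δnorth = 1793.16.
Bearing = atan2(-1235.74, 1793.16) mod 360° = 325.43°; distance = √((-1235.74)² + (1793.16)²) = 2177.723 m.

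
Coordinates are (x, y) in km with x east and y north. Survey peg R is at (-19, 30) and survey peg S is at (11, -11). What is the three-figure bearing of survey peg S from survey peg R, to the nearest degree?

144°

Δeast = 11 − -19 = 30.00; Δnorth = -11 − 30 = -41.00.
Bearing = atan2(Δeast, Δnorth) mod 360° = 143.81° ≈ 144°.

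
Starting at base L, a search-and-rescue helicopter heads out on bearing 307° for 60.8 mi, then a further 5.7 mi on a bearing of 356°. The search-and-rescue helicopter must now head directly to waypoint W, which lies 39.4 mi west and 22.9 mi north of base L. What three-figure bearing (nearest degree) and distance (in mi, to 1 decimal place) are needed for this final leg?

Leg 1 (307°, 60.8 mi): east 60.8 sin 307° = -48.56, north 60.8 cos 307° = 36.59
Leg 2 (356°, 5.7 mi): east 5.7 sin 356° = -0.40, north 5.7 cos 356° = 5.69
Current position: (-48.95, 42.28). Target: (-39.4, 22.9). Remaining: Δeast = 9.55, Δnorth = -19.38.
Bearing = atan2(9.55, -19.38) mod 360° = 153.75°; distance = √((9.55)² + (-19.38)²) = 21.604 mi.

154°, 21.6 mi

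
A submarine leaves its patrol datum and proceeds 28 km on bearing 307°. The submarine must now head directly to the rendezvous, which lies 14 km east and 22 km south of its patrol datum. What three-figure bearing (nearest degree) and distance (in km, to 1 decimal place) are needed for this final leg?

137°, 53.2 km

Leg 1 (307°, 28 km): east 28 sin 307° = -22.36, north 28 cos 307° = 16.85
Current position: (-22.36, 16.85). Target: (14, -22). Remaining: Δeast = 36.36, Δnorth = -38.85.
Bearing = atan2(36.36, -38.85) mod 360° = 136.90°; distance = √((36.36)² + (-38.85)²) = 53.212 km.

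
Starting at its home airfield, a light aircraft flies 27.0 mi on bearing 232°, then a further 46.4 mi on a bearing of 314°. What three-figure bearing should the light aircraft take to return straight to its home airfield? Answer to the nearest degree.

106°

Leg 1 (232°, 27.0 mi): east 27.0 sin 232° = -21.28, north 27.0 cos 232° = -16.62
Leg 2 (314°, 46.4 mi): east 46.4 sin 314° = -33.38, north 46.4 cos 314° = 32.23
Net displacement: -54.65 east, 15.61 north. Direction back to start is (54.65, -15.61): bearing = atan2(54.65, -15.61) mod 360° = 105.94° ≈ 106°.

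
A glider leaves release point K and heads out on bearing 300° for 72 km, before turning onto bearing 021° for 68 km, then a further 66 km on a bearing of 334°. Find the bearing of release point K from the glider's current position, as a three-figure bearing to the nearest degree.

157°

Leg 1 (300°, 72 km): east 72 sin 300° = -62.35, north 72 cos 300° = 36.00
Leg 2 (021°, 68 km): east 68 sin 21° = 24.37, north 68 cos 21° = 63.48
Leg 3 (334°, 66 km): east 66 sin 334° = -28.93, north 66 cos 334° = 59.32
Net displacement: -66.92 east, 158.80 north. Direction back to start is (66.92, -158.80): bearing = atan2(66.92, -158.80) mod 360° = 157.15° ≈ 157°.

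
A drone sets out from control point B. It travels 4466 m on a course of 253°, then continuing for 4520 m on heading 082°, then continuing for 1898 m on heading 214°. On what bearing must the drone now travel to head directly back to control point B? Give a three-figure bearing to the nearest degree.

Leg 1 (253°, 4466 m): east 4466 sin 253° = -4270.86, north 4466 cos 253° = -1305.73
Leg 2 (082°, 4520 m): east 4520 sin 82° = 4476.01, north 4520 cos 82° = 629.06
Leg 3 (214°, 1898 m): east 1898 sin 214° = -1061.35, north 1898 cos 214° = -1573.51
Net displacement: -856.19 east, -2250.18 north. Direction back to start is (856.19, 2250.18): bearing = atan2(856.19, 2250.18) mod 360° = 20.83° ≈ 021°.

021°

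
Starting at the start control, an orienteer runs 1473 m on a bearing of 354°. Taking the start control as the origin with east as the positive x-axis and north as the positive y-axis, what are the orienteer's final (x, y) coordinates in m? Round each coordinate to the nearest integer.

(-154, 1465)

Leg 1 (354°, 1473 m): east 1473 sin 354° = -153.97, north 1473 cos 354° = 1464.93
Summing: -153.97 m east, 1464.93 m north → (-154, 1465).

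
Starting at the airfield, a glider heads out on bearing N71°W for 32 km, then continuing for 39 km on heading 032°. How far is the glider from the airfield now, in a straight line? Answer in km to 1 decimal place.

Leg 1 (N71°W, 32 km): east 32 sin 289° = -30.26, north 32 cos 289° = 10.42
Leg 2 (032°, 39 km): east 39 sin 32° = 20.67, north 39 cos 32° = 33.07
Net: -9.59 east, 43.49 north. Distance = √((-9.59)² + (43.49)²) = 44.537 km.

44.5 km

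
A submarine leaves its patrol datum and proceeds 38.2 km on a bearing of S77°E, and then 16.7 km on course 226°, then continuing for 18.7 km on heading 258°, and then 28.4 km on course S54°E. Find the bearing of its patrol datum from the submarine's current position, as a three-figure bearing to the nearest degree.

Leg 1 (S77°E, 38.2 km): east 38.2 sin 103° = 37.22, north 38.2 cos 103° = -8.59
Leg 2 (226°, 16.7 km): east 16.7 sin 226° = -12.01, north 16.7 cos 226° = -11.60
Leg 3 (258°, 18.7 km): east 18.7 sin 258° = -18.29, north 18.7 cos 258° = -3.89
Leg 4 (S54°E, 28.4 km): east 28.4 sin 126° = 22.98, north 28.4 cos 126° = -16.69
Net displacement: 29.89 east, -40.77 north. Direction back to start is (-29.89, 40.77): bearing = atan2(-29.89, 40.77) mod 360° = 323.75° ≈ 324°.

324°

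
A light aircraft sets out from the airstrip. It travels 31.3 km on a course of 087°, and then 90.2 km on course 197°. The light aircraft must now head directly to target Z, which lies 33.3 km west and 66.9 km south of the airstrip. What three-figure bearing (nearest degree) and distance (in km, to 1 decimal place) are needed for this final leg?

Leg 1 (087°, 31.3 km): east 31.3 sin 87° = 31.26, north 31.3 cos 87° = 1.64
Leg 2 (197°, 90.2 km): east 90.2 sin 197° = -26.37, north 90.2 cos 197° = -86.26
Current position: (4.89, -84.62). Target: (-33.3, -66.9). Remaining: Δeast = -38.19, Δnorth = 17.72.
Bearing = atan2(-38.19, 17.72) mod 360° = 294.89°; distance = √((-38.19)² + (17.72)²) = 42.097 km.

295°, 42.1 km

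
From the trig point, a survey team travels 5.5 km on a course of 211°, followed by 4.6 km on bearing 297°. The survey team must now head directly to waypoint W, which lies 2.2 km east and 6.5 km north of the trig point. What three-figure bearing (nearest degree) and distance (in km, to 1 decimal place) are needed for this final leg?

045°, 12.9 km

Leg 1 (211°, 5.5 km): east 5.5 sin 211° = -2.83, north 5.5 cos 211° = -4.71
Leg 2 (297°, 4.6 km): east 4.6 sin 297° = -4.10, north 4.6 cos 297° = 2.09
Current position: (-6.93, -2.63). Target: (2.2, 6.5). Remaining: Δeast = 9.13, Δnorth = 9.13.
Bearing = atan2(9.13, 9.13) mod 360° = 45.02°; distance = √((9.13)² + (9.13)²) = 12.910 km.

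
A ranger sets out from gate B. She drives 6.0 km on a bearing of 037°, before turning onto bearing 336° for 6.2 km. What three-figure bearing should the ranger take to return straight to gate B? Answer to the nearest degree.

186°

Leg 1 (037°, 6.0 km): east 6.0 sin 37° = 3.61, north 6.0 cos 37° = 4.79
Leg 2 (336°, 6.2 km): east 6.2 sin 336° = -2.52, north 6.2 cos 336° = 5.66
Net displacement: 1.09 east, 10.46 north. Direction back to start is (-1.09, -10.46): bearing = atan2(-1.09, -10.46) mod 360° = 185.95° ≈ 186°.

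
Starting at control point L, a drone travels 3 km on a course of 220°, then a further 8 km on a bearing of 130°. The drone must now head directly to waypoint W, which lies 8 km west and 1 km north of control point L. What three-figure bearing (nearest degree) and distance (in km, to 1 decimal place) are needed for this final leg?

Leg 1 (220°, 3 km): east 3 sin 220° = -1.93, north 3 cos 220° = -2.30
Leg 2 (130°, 8 km): east 8 sin 130° = 6.13, north 8 cos 130° = -5.14
Current position: (4.20, -7.44). Target: (-8, 1). Remaining: Δeast = -12.20, Δnorth = 8.44.
Bearing = atan2(-12.20, 8.44) mod 360° = 304.68°; distance = √((-12.20)² + (8.44)²) = 14.835 km.

305°, 14.8 km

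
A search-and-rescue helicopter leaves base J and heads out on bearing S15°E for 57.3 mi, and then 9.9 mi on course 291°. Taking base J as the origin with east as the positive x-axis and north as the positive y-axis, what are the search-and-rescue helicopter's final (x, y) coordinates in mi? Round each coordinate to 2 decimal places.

Leg 1 (S15°E, 57.3 mi): east 57.3 sin 165° = 14.83, north 57.3 cos 165° = -55.35
Leg 2 (291°, 9.9 mi): east 9.9 sin 291° = -9.24, north 9.9 cos 291° = 3.55
Summing: 5.59 mi east, -51.80 mi north → (5.59, -51.80).

(5.59, -51.80)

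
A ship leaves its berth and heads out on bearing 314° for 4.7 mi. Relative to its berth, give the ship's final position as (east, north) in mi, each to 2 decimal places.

Leg 1 (314°, 4.7 mi): east 4.7 sin 314° = -3.38, north 4.7 cos 314° = 3.26
Summing: -3.38 mi east, 3.26 mi north → (-3.38, 3.26).

(-3.38, 3.26)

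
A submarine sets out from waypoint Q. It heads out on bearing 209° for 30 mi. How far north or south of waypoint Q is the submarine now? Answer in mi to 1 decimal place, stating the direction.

Leg 1 (209°, 30 mi): east 30 sin 209° = -14.54, north 30 cos 209° = -26.24
Net north component: -26.24 mi.

26.2 mi south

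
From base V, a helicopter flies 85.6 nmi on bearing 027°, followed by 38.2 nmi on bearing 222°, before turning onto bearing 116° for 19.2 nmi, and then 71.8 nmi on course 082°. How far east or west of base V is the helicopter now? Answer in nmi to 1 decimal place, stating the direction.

101.7 nmi east

Leg 1 (027°, 85.6 nmi): east 85.6 sin 27° = 38.86, north 85.6 cos 27° = 76.27
Leg 2 (222°, 38.2 nmi): east 38.2 sin 222° = -25.56, north 38.2 cos 222° = -28.39
Leg 3 (116°, 19.2 nmi): east 19.2 sin 116° = 17.26, north 19.2 cos 116° = -8.42
Leg 4 (082°, 71.8 nmi): east 71.8 sin 82° = 71.10, north 71.8 cos 82° = 9.99
Net east component: 101.66 nmi.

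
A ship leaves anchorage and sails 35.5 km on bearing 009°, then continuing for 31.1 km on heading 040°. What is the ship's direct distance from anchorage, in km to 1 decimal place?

Leg 1 (009°, 35.5 km): east 35.5 sin 9° = 5.55, north 35.5 cos 9° = 35.06
Leg 2 (040°, 31.1 km): east 31.1 sin 40° = 19.99, north 31.1 cos 40° = 23.82
Net: 25.54 east, 58.89 north. Distance = √((25.54)² + (58.89)²) = 64.189 km.

64.2 km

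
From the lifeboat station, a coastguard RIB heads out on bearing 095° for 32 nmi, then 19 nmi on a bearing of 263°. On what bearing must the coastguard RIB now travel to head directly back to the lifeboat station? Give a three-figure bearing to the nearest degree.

Leg 1 (095°, 32 nmi): east 32 sin 95° = 31.88, north 32 cos 95° = -2.79
Leg 2 (263°, 19 nmi): east 19 sin 263° = -18.86, north 19 cos 263° = -2.32
Net displacement: 13.02 east, -5.10 north. Direction back to start is (-13.02, 5.10): bearing = atan2(-13.02, 5.10) mod 360° = 291.41° ≈ 291°.

291°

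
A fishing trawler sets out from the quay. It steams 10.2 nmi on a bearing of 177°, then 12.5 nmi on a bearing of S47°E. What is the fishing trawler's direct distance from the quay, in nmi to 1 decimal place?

Leg 1 (177°, 10.2 nmi): east 10.2 sin 177° = 0.53, north 10.2 cos 177° = -10.19
Leg 2 (S47°E, 12.5 nmi): east 12.5 sin 133° = 9.14, north 12.5 cos 133° = -8.52
Net: 9.68 east, -18.71 north. Distance = √((9.68)² + (-18.71)²) = 21.065 nmi.

21.1 nmi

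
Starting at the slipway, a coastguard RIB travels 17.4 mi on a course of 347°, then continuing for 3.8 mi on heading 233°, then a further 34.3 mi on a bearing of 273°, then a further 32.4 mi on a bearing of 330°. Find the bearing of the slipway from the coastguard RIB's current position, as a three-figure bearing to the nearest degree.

128°

Leg 1 (347°, 17.4 mi): east 17.4 sin 347° = -3.91, north 17.4 cos 347° = 16.95
Leg 2 (233°, 3.8 mi): east 3.8 sin 233° = -3.03, north 3.8 cos 233° = -2.29
Leg 3 (273°, 34.3 mi): east 34.3 sin 273° = -34.25, north 34.3 cos 273° = 1.80
Leg 4 (330°, 32.4 mi): east 32.4 sin 330° = -16.20, north 32.4 cos 330° = 28.06
Net displacement: -57.40 east, 44.52 north. Direction back to start is (57.40, -44.52): bearing = atan2(57.40, -44.52) mod 360° = 127.80° ≈ 128°.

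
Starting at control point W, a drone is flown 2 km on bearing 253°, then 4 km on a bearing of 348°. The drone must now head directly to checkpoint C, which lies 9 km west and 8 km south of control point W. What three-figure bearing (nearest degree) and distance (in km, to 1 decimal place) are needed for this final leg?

Leg 1 (253°, 2 km): east 2 sin 253° = -1.91, north 2 cos 253° = -0.58
Leg 2 (348°, 4 km): east 4 sin 348° = -0.83, north 4 cos 348° = 3.91
Current position: (-2.74, 3.33). Target: (-9, -8). Remaining: Δeast = -6.26, Δnorth = -11.33.
Bearing = atan2(-6.26, -11.33) mod 360° = 208.91°; distance = √((-6.26)² + (-11.33)²) = 12.940 km.

209°, 12.9 km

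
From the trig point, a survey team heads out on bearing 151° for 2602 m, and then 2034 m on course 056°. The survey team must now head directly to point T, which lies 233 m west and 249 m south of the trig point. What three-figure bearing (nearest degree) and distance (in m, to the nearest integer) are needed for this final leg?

Leg 1 (151°, 2602 m): east 2602 sin 151° = 1261.47, north 2602 cos 151° = -2275.76
Leg 2 (056°, 2034 m): east 2034 sin 56° = 1686.26, north 2034 cos 56° = 1137.40
Current position: (2947.74, -1138.36). Target: (-233, -249). Remaining: Δeast = -3180.74, Δnorth = 889.36.
Bearing = atan2(-3180.74, 889.36) mod 360° = 285.62°; distance = √((-3180.74)² + (889.36)²) = 3302.734 m.

286°, 3303 m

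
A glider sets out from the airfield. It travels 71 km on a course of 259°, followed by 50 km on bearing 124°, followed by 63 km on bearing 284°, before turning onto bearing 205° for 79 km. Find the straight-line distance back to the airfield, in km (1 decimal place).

157.0 km

Leg 1 (259°, 71 km): east 71 sin 259° = -69.70, north 71 cos 259° = -13.55
Leg 2 (124°, 50 km): east 50 sin 124° = 41.45, north 50 cos 124° = -27.96
Leg 3 (284°, 63 km): east 63 sin 284° = -61.13, north 63 cos 284° = 15.24
Leg 4 (205°, 79 km): east 79 sin 205° = -33.39, north 79 cos 205° = -71.60
Net: -122.76 east, -97.86 north. Distance = √((-122.76)² + (-97.86)²) = 156.994 km.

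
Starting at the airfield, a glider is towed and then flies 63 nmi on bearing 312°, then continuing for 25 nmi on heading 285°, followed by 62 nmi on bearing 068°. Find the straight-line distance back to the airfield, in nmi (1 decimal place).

Leg 1 (312°, 63 nmi): east 63 sin 312° = -46.82, north 63 cos 312° = 42.16
Leg 2 (285°, 25 nmi): east 25 sin 285° = -24.15, north 25 cos 285° = 6.47
Leg 3 (068°, 62 nmi): east 62 sin 68° = 57.49, north 62 cos 68° = 23.23
Net: -13.48 east, 71.85 north. Distance = √((-13.48)² + (71.85)²) = 73.105 nmi.

73.1 nmi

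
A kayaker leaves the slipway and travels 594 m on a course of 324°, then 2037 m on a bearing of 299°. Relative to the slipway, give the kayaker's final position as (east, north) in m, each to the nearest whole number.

(-2131, 1468)

Leg 1 (324°, 594 m): east 594 sin 324° = -349.14, north 594 cos 324° = 480.56
Leg 2 (299°, 2037 m): east 2037 sin 299° = -1781.60, north 2037 cos 299° = 987.56
Summing: -2130.74 m east, 1468.11 m north → (-2131, 1468).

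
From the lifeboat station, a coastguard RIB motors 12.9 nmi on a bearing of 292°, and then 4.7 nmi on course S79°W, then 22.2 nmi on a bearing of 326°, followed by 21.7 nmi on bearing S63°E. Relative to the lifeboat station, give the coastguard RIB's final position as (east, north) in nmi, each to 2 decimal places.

(-9.65, 12.49)

Leg 1 (292°, 12.9 nmi): east 12.9 sin 292° = -11.96, north 12.9 cos 292° = 4.83
Leg 2 (S79°W, 4.7 nmi): east 4.7 sin 259° = -4.61, north 4.7 cos 259° = -0.90
Leg 3 (326°, 22.2 nmi): east 22.2 sin 326° = -12.41, north 22.2 cos 326° = 18.40
Leg 4 (S63°E, 21.7 nmi): east 21.7 sin 117° = 19.33, north 21.7 cos 117° = -9.85
Summing: -9.65 nmi east, 12.49 nmi north → (-9.65, 12.49).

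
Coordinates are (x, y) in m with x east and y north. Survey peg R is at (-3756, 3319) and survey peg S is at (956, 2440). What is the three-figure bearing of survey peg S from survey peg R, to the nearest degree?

101°

Δeast = 956 − -3756 = 4712.00; Δnorth = 2440 − 3319 = -879.00.
Bearing = atan2(Δeast, Δnorth) mod 360° = 100.57° ≈ 101°.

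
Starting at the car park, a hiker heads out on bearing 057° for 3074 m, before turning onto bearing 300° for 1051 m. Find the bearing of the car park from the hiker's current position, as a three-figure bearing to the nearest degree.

217°

Leg 1 (057°, 3074 m): east 3074 sin 57° = 2578.07, north 3074 cos 57° = 1674.22
Leg 2 (300°, 1051 m): east 1051 sin 300° = -910.19, north 1051 cos 300° = 525.50
Net displacement: 1667.88 east, 2199.72 north. Direction back to start is (-1667.88, -2199.72): bearing = atan2(-1667.88, -2199.72) mod 360° = 217.17° ≈ 217°.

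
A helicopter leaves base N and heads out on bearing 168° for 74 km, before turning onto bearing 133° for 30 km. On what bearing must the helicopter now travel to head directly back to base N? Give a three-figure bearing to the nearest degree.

Leg 1 (168°, 74 km): east 74 sin 168° = 15.39, north 74 cos 168° = -72.38
Leg 2 (133°, 30 km): east 30 sin 133° = 21.94, north 30 cos 133° = -20.46
Net displacement: 37.33 east, -92.84 north. Direction back to start is (-37.33, 92.84): bearing = atan2(-37.33, 92.84) mod 360° = 338.10° ≈ 338°.

338°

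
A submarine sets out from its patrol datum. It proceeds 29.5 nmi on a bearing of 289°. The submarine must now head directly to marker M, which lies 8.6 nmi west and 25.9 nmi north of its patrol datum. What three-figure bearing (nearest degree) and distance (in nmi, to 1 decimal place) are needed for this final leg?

Leg 1 (289°, 29.5 nmi): east 29.5 sin 289° = -27.89, north 29.5 cos 289° = 9.60
Current position: (-27.89, 9.60). Target: (-8.6, 25.9). Remaining: Δeast = 19.29, Δnorth = 16.30.
Bearing = atan2(19.29, 16.30) mod 360° = 49.81°; distance = √((19.29)² + (16.30)²) = 25.254 nmi.

050°, 25.3 nmi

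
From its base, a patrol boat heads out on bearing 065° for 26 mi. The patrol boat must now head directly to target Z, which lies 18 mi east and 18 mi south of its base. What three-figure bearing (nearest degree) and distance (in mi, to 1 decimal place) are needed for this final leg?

191°, 29.5 mi

Leg 1 (065°, 26 mi): east 26 sin 65° = 23.56, north 26 cos 65° = 10.99
Current position: (23.56, 10.99). Target: (18, -18). Remaining: Δeast = -5.56, Δnorth = -28.99.
Bearing = atan2(-5.56, -28.99) mod 360° = 190.87°; distance = √((-5.56)² + (-28.99)²) = 29.517 mi.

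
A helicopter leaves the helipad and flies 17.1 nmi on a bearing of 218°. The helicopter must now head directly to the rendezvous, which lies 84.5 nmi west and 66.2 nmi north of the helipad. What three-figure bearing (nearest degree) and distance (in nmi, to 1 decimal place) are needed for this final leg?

Leg 1 (218°, 17.1 nmi): east 17.1 sin 218° = -10.53, north 17.1 cos 218° = -13.47
Current position: (-10.53, -13.47). Target: (-84.5, 66.2). Remaining: Δeast = -73.97, Δnorth = 79.67.
Bearing = atan2(-73.97, 79.67) mod 360° = 317.13°; distance = √((-73.97)² + (79.67)²) = 108.720 nmi.

317°, 108.7 nmi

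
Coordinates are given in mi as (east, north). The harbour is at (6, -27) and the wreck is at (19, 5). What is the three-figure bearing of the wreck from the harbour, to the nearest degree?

022°

Δeast = 19 − 6 = 13.00; Δnorth = 5 − -27 = 32.00.
Bearing = atan2(Δeast, Δnorth) mod 360° = 22.11° ≈ 022°.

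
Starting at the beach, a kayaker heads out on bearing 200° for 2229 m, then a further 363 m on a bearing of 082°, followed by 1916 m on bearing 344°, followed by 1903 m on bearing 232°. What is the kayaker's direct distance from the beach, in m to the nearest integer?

Leg 1 (200°, 2229 m): east 2229 sin 200° = -762.36, north 2229 cos 200° = -2094.57
Leg 2 (082°, 363 m): east 363 sin 82° = 359.47, north 363 cos 82° = 50.52
Leg 3 (344°, 1916 m): east 1916 sin 344° = -528.12, north 1916 cos 344° = 1841.78
Leg 4 (232°, 1903 m): east 1903 sin 232° = -1499.58, north 1903 cos 232° = -1171.60
Net: -2430.60 east, -1373.88 north. Distance = √((-2430.60)² + (-1373.88)²) = 2792.019 m.

2792 m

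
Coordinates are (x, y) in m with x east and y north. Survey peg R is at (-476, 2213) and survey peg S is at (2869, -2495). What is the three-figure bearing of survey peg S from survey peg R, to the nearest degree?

145°

Δeast = 2869 − -476 = 3345.00; Δnorth = -2495 − 2213 = -4708.00.
Bearing = atan2(Δeast, Δnorth) mod 360° = 144.61° ≈ 145°.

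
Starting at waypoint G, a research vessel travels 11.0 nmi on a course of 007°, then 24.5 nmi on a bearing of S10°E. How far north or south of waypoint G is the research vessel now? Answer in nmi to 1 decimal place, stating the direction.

Leg 1 (007°, 11.0 nmi): east 11.0 sin 7° = 1.34, north 11.0 cos 7° = 10.92
Leg 2 (S10°E, 24.5 nmi): east 24.5 sin 170° = 4.25, north 24.5 cos 170° = -24.13
Net north component: -13.21 nmi.

13.2 nmi south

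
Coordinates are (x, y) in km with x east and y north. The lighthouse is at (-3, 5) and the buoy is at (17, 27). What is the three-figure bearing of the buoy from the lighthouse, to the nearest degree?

042°

Δeast = 17 − -3 = 20.00; Δnorth = 27 − 5 = 22.00.
Bearing = atan2(Δeast, Δnorth) mod 360° = 42.27° ≈ 042°.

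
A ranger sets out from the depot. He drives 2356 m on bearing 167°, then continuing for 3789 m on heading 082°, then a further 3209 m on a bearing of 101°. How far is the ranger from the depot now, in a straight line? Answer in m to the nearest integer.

7804 m

Leg 1 (167°, 2356 m): east 2356 sin 167° = 529.98, north 2356 cos 167° = -2295.62
Leg 2 (082°, 3789 m): east 3789 sin 82° = 3752.13, north 3789 cos 82° = 527.33
Leg 3 (101°, 3209 m): east 3209 sin 101° = 3150.04, north 3209 cos 101° = -612.31
Net: 7432.15 east, -2380.60 north. Distance = √((7432.15)² + (-2380.60)²) = 7804.109 m.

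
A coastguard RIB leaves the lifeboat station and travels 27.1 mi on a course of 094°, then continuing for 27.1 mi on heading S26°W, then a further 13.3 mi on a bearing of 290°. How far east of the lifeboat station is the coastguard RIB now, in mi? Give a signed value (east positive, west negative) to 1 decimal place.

Leg 1 (094°, 27.1 mi): east 27.1 sin 94° = 27.03, north 27.1 cos 94° = -1.89
Leg 2 (S26°W, 27.1 mi): east 27.1 sin 206° = -11.88, north 27.1 cos 206° = -24.36
Leg 3 (290°, 13.3 mi): east 13.3 sin 290° = -12.50, north 13.3 cos 290° = 4.55
Net east component: 2.66 mi.

2.7 mi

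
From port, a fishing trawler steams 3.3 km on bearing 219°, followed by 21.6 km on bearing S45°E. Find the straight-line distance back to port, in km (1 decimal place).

22.2 km

Leg 1 (219°, 3.3 km): east 3.3 sin 219° = -2.08, north 3.3 cos 219° = -2.56
Leg 2 (S45°E, 21.6 km): east 21.6 sin 135° = 15.27, north 21.6 cos 135° = -15.27
Net: 13.20 east, -17.84 north. Distance = √((13.20)² + (-17.84)²) = 22.189 km.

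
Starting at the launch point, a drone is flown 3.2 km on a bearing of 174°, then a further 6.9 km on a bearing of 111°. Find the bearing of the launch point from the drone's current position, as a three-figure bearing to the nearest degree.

Leg 1 (174°, 3.2 km): east 3.2 sin 174° = 0.33, north 3.2 cos 174° = -3.18
Leg 2 (111°, 6.9 km): east 6.9 sin 111° = 6.44, north 6.9 cos 111° = -2.47
Net displacement: 6.78 east, -5.66 north. Direction back to start is (-6.78, 5.66): bearing = atan2(-6.78, 5.66) mod 360° = 309.85° ≈ 310°.

310°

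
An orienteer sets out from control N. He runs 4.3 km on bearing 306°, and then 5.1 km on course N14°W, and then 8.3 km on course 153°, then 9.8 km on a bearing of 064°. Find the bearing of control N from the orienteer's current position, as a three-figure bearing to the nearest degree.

Leg 1 (306°, 4.3 km): east 4.3 sin 306° = -3.48, north 4.3 cos 306° = 2.53
Leg 2 (N14°W, 5.1 km): east 5.1 sin 346° = -1.23, north 5.1 cos 346° = 4.95
Leg 3 (153°, 8.3 km): east 8.3 sin 153° = 3.77, north 8.3 cos 153° = -7.40
Leg 4 (064°, 9.8 km): east 9.8 sin 64° = 8.81, north 9.8 cos 64° = 4.30
Net displacement: 7.86 east, 4.38 north. Direction back to start is (-7.86, -4.38): bearing = atan2(-7.86, -4.38) mod 360° = 240.90° ≈ 241°.

241°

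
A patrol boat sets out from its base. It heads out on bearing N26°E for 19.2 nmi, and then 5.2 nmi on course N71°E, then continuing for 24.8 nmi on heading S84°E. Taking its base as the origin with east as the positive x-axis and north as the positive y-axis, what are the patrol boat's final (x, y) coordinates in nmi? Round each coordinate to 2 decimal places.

(38.00, 16.36)

Leg 1 (N26°E, 19.2 nmi): east 19.2 sin 26° = 8.42, north 19.2 cos 26° = 17.26
Leg 2 (N71°E, 5.2 nmi): east 5.2 sin 71° = 4.92, north 5.2 cos 71° = 1.69
Leg 3 (S84°E, 24.8 nmi): east 24.8 sin 96° = 24.66, north 24.8 cos 96° = -2.59
Summing: 38.00 nmi east, 16.36 nmi north → (38.00, 16.36).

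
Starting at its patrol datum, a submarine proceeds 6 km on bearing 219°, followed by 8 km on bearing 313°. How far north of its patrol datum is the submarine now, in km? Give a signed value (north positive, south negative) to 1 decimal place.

0.8 km

Leg 1 (219°, 6 km): east 6 sin 219° = -3.78, north 6 cos 219° = -4.66
Leg 2 (313°, 8 km): east 8 sin 313° = -5.85, north 8 cos 313° = 5.46
Net north component: 0.79 km.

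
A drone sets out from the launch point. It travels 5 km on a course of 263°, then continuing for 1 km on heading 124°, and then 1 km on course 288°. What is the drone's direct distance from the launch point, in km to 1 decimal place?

Leg 1 (263°, 5 km): east 5 sin 263° = -4.96, north 5 cos 263° = -0.61
Leg 2 (124°, 1 km): east 1 sin 124° = 0.83, north 1 cos 124° = -0.56
Leg 3 (288°, 1 km): east 1 sin 288° = -0.95, north 1 cos 288° = 0.31
Net: -5.08 east, -0.86 north. Distance = √((-5.08)² + (-0.86)²) = 5.157 km.

5.2 km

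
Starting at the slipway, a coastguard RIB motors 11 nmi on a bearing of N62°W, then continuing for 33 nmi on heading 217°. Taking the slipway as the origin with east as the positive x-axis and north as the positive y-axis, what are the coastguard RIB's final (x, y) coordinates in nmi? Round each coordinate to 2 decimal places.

(-29.57, -21.19)

Leg 1 (N62°W, 11 nmi): east 11 sin 298° = -9.71, north 11 cos 298° = 5.16
Leg 2 (217°, 33 nmi): east 33 sin 217° = -19.86, north 33 cos 217° = -26.35
Summing: -29.57 nmi east, -21.19 nmi north → (-29.57, -21.19).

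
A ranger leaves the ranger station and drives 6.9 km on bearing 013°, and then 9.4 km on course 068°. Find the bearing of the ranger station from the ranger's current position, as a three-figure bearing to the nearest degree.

225°

Leg 1 (013°, 6.9 km): east 6.9 sin 13° = 1.55, north 6.9 cos 13° = 6.72
Leg 2 (068°, 9.4 km): east 9.4 sin 68° = 8.72, north 9.4 cos 68° = 3.52
Net displacement: 10.27 east, 10.24 north. Direction back to start is (-10.27, -10.24): bearing = atan2(-10.27, -10.24) mod 360° = 225.06° ≈ 225°.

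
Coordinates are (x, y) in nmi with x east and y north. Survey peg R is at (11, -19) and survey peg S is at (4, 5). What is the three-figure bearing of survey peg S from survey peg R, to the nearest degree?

Δeast = 4 − 11 = -7.00; Δnorth = 5 − -19 = 24.00.
Bearing = atan2(Δeast, Δnorth) mod 360° = 343.74° ≈ 344°.

344°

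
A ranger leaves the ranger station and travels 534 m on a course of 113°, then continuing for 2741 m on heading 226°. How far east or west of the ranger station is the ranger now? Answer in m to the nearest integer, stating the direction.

Leg 1 (113°, 534 m): east 534 sin 113° = 491.55, north 534 cos 113° = -208.65
Leg 2 (226°, 2741 m): east 2741 sin 226° = -1971.71, north 2741 cos 226° = -1904.06
Net east component: -1480.16 m.

1480 m west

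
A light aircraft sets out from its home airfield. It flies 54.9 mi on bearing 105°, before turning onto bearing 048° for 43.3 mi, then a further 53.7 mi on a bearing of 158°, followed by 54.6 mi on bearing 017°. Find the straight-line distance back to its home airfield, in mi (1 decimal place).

122.5 mi

Leg 1 (105°, 54.9 mi): east 54.9 sin 105° = 53.03, north 54.9 cos 105° = -14.21
Leg 2 (048°, 43.3 mi): east 43.3 sin 48° = 32.18, north 43.3 cos 48° = 28.97
Leg 3 (158°, 53.7 mi): east 53.7 sin 158° = 20.12, north 53.7 cos 158° = -49.79
Leg 4 (017°, 54.6 mi): east 54.6 sin 17° = 15.96, north 54.6 cos 17° = 52.21
Net: 121.29 east, 17.19 north. Distance = √((121.29)² + (17.19)²) = 122.499 mi.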